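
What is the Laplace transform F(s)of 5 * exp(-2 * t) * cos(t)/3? 5 * (s + 2)/(3 * ((s + 2)^2 + 1))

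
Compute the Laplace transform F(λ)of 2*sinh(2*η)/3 4/(3*(λ^2 - 4))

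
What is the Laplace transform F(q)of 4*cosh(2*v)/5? 4*q/(5*(q^2 - 4))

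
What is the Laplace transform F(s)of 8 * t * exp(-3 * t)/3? 8/(3 * (s + 3)^2)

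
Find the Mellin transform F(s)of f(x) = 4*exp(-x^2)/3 2*gamma(s/2)/3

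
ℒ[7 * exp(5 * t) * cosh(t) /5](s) 7 * (s - 5) /(5 * ((s - 5) ^2 - 1) ) 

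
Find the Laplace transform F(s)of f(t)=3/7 3/(7*s)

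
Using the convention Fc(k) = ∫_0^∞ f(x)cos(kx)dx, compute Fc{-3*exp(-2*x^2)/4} -3*sqrt(2)*sqrt(pi)*exp(-k^2/8)/16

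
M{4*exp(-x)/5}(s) 4*gamma(s)/5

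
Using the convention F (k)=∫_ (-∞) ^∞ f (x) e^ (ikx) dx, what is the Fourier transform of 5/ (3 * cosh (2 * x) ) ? 5 * pi/ (6 * cosh (pi * k/4) ) 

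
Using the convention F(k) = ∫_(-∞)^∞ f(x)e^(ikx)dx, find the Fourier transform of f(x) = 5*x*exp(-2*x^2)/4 5*sqrt(2)*I*sqrt(pi)*k*exp(-k^2/8)/32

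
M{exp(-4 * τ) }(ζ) gamma(ζ) /4^ζ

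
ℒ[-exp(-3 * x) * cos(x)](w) (-w - 3)/((w + 3)^2 + 1)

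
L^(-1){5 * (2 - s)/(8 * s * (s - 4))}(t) -5 * exp(2 * t) * cosh(2 * t)/8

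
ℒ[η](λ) λ^(-2)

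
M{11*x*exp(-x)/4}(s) 11*gamma(s + 1)/4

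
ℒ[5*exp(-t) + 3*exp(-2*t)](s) 5/(s + 1) + 3/(s + 2)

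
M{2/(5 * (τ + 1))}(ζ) 2 * pi * csc(pi * ζ)/5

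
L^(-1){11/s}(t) 11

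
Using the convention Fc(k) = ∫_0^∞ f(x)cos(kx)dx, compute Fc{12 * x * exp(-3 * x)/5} 12 * (9 - k^2)/(5 * (k^2 + 9)^2)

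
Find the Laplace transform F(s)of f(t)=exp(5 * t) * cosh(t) (s - 5)/((s - 5)^2 - 1)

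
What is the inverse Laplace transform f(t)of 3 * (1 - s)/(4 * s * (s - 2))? -3 * exp(t) * cosh(t)/4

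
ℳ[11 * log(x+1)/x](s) -11 * pi * csc(pi * s)/(s - 1)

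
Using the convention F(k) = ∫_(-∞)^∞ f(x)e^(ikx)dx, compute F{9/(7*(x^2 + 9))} 3*pi*exp(-3*Abs(k))/7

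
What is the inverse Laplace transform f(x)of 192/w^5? 8*x^4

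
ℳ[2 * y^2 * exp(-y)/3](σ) 2 * gamma(σ + 2)/3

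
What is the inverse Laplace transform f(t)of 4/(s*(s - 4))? 2*exp(2*t)*sinh(2*t)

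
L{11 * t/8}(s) 11/(8 * s^2)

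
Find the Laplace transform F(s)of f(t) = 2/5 2/(5*s)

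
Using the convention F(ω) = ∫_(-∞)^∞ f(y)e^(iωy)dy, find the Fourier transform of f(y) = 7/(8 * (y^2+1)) 7 * pi * exp(-Abs(ω))/8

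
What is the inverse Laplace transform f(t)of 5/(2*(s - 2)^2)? 5*t*exp(2*t)/2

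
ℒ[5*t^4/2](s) 60/s^5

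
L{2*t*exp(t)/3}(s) 2/(3*(s - 1)^2)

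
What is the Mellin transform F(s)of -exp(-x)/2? -gamma(s)/2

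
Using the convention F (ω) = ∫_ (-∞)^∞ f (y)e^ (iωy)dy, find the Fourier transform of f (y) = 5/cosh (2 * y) 5 * pi/ (2 * cosh (pi * ω/4))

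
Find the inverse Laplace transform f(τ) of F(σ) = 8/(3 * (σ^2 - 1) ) 8 * sinh(τ) /3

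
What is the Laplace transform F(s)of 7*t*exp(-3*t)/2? 7/(2*(s + 3)^2)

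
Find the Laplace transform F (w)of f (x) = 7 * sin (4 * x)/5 28/ (5 * (w^2 + 16))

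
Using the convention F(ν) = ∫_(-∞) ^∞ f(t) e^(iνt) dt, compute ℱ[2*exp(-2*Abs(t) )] 8/(ν^2 + 4) 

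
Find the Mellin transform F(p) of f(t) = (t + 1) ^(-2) (-pi * p + pi) /sin(pi * p) 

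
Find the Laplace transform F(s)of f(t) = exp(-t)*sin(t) 1/((s + 1)^2 + 1)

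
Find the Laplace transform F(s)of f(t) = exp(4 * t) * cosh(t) (s - 4)/((s - 4)^2-1)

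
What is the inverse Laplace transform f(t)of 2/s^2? 2*t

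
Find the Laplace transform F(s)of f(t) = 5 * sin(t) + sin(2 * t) 2/(s^2 + 4) + 5/(s^2 + 1)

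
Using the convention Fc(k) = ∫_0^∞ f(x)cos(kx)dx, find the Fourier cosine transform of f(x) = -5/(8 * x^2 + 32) -5 * pi * exp(-2 * k)/32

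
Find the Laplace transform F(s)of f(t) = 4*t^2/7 8/(7*s^3)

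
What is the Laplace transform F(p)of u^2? 2/p^3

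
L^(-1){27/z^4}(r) 9*r^3/2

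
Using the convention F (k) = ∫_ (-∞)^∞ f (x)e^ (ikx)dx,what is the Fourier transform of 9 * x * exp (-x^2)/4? 9 * I * sqrt (pi) * k * exp (-k^2/4)/8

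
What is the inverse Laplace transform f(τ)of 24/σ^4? 4 * τ^3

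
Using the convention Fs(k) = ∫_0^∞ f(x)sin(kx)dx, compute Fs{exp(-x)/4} k/(4 * (k^2 + 1))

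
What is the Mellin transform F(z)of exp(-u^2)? gamma(z/2)/2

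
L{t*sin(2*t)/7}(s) 4*s/(7*(s^2+4)^2)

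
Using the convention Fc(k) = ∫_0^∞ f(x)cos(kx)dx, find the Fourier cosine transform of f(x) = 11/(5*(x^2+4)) 11*pi*exp(-2*k)/20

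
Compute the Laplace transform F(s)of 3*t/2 3/(2*s^2)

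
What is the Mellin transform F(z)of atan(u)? -pi*sec(pi*z/2)/(2*z)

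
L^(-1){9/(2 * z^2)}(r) 9 * r/2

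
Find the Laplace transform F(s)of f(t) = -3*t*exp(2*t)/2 -3/(2*(s - 2)^2)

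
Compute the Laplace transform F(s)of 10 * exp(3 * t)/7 10/(7 * (s - 3))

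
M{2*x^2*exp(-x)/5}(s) 2*gamma(s + 2)/5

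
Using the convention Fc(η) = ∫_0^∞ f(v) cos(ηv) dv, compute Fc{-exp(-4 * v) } -4/(η^2 + 16) 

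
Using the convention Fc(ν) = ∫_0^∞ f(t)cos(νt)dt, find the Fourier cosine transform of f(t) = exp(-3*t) 3/(ν^2 + 9)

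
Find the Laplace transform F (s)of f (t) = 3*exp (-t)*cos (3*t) 3*(s + 1)/ ( (s + 1)^2 + 9)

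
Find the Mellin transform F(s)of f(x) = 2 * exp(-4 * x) 2^(1 - 2 * s) * gamma(s)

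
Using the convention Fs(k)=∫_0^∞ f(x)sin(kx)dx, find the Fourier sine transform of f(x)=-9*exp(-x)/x -9*atan(k)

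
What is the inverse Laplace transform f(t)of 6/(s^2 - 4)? 3*sinh(2*t)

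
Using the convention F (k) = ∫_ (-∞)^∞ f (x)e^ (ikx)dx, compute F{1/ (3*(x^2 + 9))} pi*exp (-3*Abs (k))/9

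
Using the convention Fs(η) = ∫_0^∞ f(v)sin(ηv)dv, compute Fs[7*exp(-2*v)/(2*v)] 7*atan(η/2)/2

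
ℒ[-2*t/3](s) -2/(3*s^2)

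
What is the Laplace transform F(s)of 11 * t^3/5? 66/(5 * s^4)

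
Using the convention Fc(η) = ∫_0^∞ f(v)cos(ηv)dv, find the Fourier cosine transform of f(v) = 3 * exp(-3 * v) 9/(η^2 + 9)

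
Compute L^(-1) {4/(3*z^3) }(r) 2*r^2/3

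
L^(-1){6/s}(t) 6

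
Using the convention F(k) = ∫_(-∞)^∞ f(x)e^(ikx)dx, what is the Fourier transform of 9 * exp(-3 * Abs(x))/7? 54/(7 * (k^2 + 9))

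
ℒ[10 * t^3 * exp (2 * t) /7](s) 60/ (7 * (s - 2) ^4) 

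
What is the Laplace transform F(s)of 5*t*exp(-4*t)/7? 5/(7*(s + 4)^2)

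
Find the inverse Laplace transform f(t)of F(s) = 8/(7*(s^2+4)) 4*sin(2*t)/7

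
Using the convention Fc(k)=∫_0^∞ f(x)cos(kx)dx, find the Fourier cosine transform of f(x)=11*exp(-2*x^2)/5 11*sqrt(2)*sqrt(pi)*exp(-k^2/8)/20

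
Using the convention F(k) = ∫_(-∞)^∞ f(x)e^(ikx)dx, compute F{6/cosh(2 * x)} 3 * pi/cosh(pi * k/4)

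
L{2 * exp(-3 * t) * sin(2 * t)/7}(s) 4/(7 * ((s + 3)^2 + 4))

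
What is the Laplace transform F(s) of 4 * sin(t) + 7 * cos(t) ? 7 * s/(s^2 + 1) + 4/(s^2 + 1) 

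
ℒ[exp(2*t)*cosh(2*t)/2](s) (s - 2)/(2*s*(s - 4))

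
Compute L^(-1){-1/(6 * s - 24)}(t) -exp(4 * t)/6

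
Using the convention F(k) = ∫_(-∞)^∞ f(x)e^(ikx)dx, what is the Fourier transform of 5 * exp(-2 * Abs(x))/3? 20/(3 * (k^2 + 4))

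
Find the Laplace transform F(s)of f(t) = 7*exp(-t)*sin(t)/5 7/(5*((s+1)^2+1))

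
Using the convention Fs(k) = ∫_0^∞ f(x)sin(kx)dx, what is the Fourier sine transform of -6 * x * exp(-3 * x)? -36 * k/(k^2+9)^2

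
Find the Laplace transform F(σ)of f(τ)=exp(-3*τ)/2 1/(2*(σ + 3))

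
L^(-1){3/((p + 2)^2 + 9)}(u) exp(-2*u)*sin(3*u)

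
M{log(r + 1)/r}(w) -pi * csc(pi * w)/(w - 1)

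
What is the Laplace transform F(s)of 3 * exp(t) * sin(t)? 3/((s - 1)^2 + 1)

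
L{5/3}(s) 5/(3*s)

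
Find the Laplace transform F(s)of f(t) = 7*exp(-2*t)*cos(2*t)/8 7*(s + 2)/(8*((s + 2)^2 + 4))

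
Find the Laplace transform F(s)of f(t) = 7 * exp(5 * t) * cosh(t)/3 7 * (s - 5)/(3 * ((s - 5)^2-1))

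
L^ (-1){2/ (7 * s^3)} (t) t^2/7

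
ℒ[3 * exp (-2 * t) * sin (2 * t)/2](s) 3/ ( (s+2)^2+4)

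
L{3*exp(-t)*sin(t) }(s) 3/((s+1) ^2+1) 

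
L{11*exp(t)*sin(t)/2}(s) 11/(2*((s - 1)^2 + 1))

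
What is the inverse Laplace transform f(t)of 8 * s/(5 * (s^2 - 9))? 8 * cosh(3 * t)/5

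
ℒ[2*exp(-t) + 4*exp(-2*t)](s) 4/(s + 2) + 2/(s + 1)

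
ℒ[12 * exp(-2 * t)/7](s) 12/(7 * (s + 2))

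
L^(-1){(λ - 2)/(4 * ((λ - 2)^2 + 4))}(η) exp(2 * η) * cos(2 * η)/4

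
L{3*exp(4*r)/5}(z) 3/(5*(z - 4))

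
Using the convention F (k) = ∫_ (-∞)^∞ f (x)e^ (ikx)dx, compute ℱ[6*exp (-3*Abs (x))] 36/ (k^2 + 9)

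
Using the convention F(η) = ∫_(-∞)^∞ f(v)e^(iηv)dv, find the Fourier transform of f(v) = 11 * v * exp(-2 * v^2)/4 11 * sqrt(2) * I * sqrt(pi) * η * exp(-η^2/8)/32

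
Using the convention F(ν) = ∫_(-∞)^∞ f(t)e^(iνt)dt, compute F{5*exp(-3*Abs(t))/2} 15/(ν^2 + 9)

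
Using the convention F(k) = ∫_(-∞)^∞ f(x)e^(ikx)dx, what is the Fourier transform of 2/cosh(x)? 2 * pi/cosh(pi * k/2)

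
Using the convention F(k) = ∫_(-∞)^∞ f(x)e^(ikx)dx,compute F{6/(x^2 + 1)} 6*pi*exp(-Abs(k))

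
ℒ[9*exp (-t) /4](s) 9/ (4*(s + 1) ) 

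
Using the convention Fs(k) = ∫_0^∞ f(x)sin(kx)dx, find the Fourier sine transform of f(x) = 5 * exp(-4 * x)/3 5 * k/(3 * (k^2 + 16))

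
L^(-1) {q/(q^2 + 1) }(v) cos(v) 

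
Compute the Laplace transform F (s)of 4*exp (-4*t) 4/ (s + 4)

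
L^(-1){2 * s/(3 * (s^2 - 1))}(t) 2 * cosh(t)/3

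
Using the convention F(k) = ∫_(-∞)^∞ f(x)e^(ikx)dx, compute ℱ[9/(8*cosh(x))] 9*pi/(8*cosh(pi*k/2))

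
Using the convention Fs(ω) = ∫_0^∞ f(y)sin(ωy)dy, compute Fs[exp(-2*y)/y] atan(ω/2)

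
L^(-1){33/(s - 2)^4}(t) 11*t^3*exp(2*t)/2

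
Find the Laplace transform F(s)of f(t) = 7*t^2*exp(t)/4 7/(2*(s - 1)^3)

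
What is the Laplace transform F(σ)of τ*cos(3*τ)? (σ^2-9)/(σ^2 + 9)^2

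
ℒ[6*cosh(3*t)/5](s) 6*s/(5*(s^2 - 9))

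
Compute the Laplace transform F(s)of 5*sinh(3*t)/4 15/(4*(s^2 - 9))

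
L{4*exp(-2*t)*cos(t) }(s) 4*(s + 2) /((s + 2) ^2 + 1) 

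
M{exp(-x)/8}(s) gamma(s)/8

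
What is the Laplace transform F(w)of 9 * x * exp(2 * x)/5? 9/(5 * (w - 2)^2)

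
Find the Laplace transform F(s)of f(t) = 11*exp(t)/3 11/(3*(s - 1))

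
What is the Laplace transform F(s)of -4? -4/s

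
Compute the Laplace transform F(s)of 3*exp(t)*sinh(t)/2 3/(2*s*(s - 2))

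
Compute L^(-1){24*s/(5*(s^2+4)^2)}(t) 6*t*sin(2*t)/5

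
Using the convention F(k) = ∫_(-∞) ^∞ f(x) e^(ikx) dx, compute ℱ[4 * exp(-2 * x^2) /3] 2 * sqrt(2) * sqrt(pi) * exp(-k^2/8) /3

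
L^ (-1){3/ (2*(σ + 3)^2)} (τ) 3*τ*exp (-3*τ)/2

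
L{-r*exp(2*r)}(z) -1/(z - 2)^2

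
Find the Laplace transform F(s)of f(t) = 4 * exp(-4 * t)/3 4/(3 * (s + 4))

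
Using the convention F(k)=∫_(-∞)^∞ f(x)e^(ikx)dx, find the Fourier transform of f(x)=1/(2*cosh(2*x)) pi/(4*cosh(pi*k/4))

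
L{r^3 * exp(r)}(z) 6/(z - 1)^4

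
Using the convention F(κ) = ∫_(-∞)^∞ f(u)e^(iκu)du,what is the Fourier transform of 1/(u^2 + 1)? pi*exp(-Abs(κ))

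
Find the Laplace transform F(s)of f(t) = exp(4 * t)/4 1/(4 * (s - 4))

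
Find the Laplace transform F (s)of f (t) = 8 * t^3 48/s^4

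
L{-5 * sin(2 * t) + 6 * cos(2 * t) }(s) 6 * s/(s^2 + 4)-10/(s^2 + 4) 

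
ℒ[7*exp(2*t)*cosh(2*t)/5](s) 7*(s - 2)/(5*s*(s - 4))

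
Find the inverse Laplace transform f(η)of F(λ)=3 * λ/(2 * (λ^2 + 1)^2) 3 * η * sin(η)/4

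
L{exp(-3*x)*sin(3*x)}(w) 3/((w+3)^2+9)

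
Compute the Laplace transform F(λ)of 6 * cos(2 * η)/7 6 * λ/(7 * (λ^2+4))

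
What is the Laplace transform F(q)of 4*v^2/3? 8/(3*q^3)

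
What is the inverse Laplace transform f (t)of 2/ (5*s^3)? t^2/5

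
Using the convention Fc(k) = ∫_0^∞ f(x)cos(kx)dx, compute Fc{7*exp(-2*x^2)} 7*sqrt(2)*sqrt(pi)*exp(-k^2/8)/4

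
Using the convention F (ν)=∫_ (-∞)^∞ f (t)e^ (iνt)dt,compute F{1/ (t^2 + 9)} pi*exp (-3*Abs (ν))/3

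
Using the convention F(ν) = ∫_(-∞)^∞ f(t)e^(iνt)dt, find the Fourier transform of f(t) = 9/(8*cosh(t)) 9*pi/(8*cosh(pi*ν/2))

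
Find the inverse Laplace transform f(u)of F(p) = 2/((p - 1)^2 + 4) exp(u)*sin(2*u)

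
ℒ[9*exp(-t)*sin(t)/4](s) 9/(4*((s + 1)^2 + 1))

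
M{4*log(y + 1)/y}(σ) -4*pi*csc(pi*σ)/(σ - 1)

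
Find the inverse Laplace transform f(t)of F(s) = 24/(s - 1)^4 4*t^3*exp(t)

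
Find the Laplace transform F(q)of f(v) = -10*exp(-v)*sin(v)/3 -10/(3*(q + 1)^2 + 3)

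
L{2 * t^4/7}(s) 48/(7 * s^5) 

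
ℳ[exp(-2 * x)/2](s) gamma(s)/(2 * 2^s)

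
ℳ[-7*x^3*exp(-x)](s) -7*gamma(s + 3)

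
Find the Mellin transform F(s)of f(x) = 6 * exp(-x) 6 * gamma(s)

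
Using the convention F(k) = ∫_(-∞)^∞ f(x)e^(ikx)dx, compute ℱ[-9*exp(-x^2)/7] -9*sqrt(pi)*exp(-k^2/4)/7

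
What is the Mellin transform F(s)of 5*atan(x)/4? -5*pi*sec(pi*s/2)/(8*s)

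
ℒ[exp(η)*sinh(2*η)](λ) 2/((λ - 1)^2-4)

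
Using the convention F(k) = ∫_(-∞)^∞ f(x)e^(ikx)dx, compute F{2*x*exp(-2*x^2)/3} sqrt(2)*I*sqrt(pi)*k*exp(-k^2/8)/12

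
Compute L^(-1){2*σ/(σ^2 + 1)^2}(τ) τ*sin(τ)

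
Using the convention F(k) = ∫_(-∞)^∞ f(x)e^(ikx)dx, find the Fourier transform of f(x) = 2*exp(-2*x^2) sqrt(2)*sqrt(pi)*exp(-k^2/8)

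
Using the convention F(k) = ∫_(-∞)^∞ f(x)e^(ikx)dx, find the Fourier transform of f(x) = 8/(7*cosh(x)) 8*pi/(7*cosh(pi*k/2))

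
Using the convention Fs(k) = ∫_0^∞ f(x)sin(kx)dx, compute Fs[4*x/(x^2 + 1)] 2*pi*exp(-k)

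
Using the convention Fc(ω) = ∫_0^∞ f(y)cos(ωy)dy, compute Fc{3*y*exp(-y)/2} 3*(1 - ω^2)/(2*(ω^2 + 1)^2)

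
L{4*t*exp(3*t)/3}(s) 4/(3*(s - 3)^2)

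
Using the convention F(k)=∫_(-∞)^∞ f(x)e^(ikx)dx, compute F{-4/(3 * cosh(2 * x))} -2 * pi/(3 * cosh(pi * k/4))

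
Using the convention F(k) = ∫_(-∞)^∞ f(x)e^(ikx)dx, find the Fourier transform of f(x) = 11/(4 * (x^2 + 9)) 11 * pi * exp(-3 * Abs(k))/12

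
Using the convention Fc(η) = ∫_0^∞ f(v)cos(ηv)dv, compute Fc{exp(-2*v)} 2/(η^2 + 4)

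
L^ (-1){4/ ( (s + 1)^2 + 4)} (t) 2*exp (-t)*sin (2*t)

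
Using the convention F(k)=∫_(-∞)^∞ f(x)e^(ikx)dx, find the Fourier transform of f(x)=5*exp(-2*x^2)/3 5*sqrt(2)*sqrt(pi)*exp(-k^2/8)/6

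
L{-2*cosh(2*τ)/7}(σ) -2*σ/(7*σ^2 - 28)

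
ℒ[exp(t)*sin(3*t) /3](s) 1/((s - 1) ^2 + 9) 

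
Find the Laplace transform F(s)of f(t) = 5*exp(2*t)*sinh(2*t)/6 5/(3*s*(s - 4))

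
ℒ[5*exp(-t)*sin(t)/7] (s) 5/(7*((s+1)^2+1))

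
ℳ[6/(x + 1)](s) 6*pi*csc(pi*s) 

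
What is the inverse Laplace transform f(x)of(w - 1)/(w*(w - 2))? exp(x)*cosh(x)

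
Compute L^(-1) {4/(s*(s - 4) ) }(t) 2*exp(2*t)*sinh(2*t) 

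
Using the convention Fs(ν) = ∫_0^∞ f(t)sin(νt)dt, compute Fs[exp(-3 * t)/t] atan(ν/3)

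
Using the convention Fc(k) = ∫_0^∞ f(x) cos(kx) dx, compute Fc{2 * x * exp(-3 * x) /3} 2 * (9 - k^2) /(3 * (k^2 + 9) ^2) 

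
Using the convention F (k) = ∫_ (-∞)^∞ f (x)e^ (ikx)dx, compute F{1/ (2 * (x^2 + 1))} pi * exp (-Abs (k))/2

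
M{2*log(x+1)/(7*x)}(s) -2*pi*csc(pi*s)/(7*s - 7)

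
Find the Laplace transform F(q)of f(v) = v q^(-2)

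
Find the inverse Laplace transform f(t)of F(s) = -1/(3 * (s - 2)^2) -t * exp(2 * t)/3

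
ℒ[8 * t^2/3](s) 16/(3 * s^3)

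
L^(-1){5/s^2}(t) 5*t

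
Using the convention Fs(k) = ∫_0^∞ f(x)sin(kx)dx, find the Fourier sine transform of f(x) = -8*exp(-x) -8*k/(k^2 + 1)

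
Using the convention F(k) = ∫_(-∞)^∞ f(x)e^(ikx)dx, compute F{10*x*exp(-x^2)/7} 5*I*sqrt(pi)*k*exp(-k^2/4)/7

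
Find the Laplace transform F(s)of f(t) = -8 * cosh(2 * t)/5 -8 * s/(5 * s^2 - 20)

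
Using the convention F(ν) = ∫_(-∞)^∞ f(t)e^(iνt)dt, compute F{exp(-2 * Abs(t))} 4/(ν^2 + 4)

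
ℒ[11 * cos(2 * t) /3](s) 11 * s/(3 * (s^2 + 4) ) 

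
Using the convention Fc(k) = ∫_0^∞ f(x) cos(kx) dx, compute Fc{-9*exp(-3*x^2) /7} -3*sqrt(3)*sqrt(pi)*exp(-k^2/12) /14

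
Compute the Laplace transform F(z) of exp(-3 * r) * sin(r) 1/((z + 3) ^2 + 1) 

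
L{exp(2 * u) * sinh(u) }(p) 1/((p - 2) ^2 - 1) 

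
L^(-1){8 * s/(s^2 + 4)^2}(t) 2 * t * sin(2 * t)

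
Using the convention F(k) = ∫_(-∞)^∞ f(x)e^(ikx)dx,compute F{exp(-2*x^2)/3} sqrt(2)*sqrt(pi)*exp(-k^2/8)/6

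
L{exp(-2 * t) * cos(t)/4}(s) (s+2)/(4 * ((s+2)^2+1))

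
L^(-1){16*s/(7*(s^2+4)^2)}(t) 4*t*sin(2*t)/7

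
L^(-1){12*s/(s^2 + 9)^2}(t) 2*t*sin(3*t)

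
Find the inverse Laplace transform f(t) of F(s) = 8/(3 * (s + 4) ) 8 * exp(-4 * t) /3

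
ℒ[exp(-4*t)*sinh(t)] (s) 1/((s + 4) ^2 - 1) 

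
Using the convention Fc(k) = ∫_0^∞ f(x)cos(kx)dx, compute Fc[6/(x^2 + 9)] pi * exp(-3 * k)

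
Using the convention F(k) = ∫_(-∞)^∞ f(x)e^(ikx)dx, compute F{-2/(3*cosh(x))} -2*pi/(3*cosh(pi*k/2))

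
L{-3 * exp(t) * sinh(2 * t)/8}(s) -3/(4 * (s - 1)^2-16)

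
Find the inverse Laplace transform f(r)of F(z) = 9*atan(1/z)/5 9*sin(r)/(5*r)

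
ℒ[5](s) 5/s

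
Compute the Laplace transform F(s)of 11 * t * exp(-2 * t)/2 11/(2 * (s + 2)^2)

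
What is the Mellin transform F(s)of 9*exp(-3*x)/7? 3^(2 - s)*gamma(s)/7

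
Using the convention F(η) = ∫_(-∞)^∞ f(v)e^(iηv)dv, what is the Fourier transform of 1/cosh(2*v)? pi/(2*cosh(pi*η/4))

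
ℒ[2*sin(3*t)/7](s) 6/(7*(s^2+9))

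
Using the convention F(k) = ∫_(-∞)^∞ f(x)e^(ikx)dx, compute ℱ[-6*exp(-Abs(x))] -12/(k^2 + 1)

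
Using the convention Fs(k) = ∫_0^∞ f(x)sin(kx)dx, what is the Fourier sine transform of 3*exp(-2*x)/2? 3*k/(2*(k^2+4))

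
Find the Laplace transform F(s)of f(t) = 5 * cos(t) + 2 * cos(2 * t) 2 * s/(s^2 + 4) + 5 * s/(s^2 + 1)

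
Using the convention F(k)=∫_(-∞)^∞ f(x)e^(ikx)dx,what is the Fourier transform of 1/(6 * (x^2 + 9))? pi * exp(-3 * Abs(k))/18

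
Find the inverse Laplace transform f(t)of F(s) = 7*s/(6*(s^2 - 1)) 7*cosh(t)/6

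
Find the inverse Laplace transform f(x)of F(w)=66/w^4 11*x^3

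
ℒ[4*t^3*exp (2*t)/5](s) 24/ (5*(s - 2)^4)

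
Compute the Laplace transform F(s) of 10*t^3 60/s^4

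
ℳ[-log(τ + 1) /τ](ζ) pi*csc(pi*ζ) /(ζ - 1) 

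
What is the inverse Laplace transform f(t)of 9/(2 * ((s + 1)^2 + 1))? 9 * exp(-t) * sin(t)/2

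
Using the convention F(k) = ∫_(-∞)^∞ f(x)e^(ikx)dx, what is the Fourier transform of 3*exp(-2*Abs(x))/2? 6/(k^2 + 4)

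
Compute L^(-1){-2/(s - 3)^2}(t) -2*t*exp(3*t)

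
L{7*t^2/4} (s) 7/ (2*s^3)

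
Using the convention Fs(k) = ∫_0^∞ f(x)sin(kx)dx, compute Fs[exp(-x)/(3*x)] atan(k)/3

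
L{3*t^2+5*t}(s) 5/s^2+6/s^3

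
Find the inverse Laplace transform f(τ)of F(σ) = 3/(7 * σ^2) 3 * τ/7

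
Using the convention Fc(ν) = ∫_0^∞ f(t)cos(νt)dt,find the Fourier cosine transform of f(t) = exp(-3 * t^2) sqrt(3) * sqrt(pi) * exp(-ν^2/12)/6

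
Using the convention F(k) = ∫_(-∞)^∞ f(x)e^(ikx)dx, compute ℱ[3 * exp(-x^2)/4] 3 * sqrt(pi) * exp(-k^2/4)/4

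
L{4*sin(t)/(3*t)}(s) 4*atan(1/s)/3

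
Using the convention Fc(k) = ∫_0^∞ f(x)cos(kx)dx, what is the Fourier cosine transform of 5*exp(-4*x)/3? 20/(3*(k^2 + 16))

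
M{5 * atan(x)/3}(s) -5 * pi * sec(pi * s/2)/(6 * s)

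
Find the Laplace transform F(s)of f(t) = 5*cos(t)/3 5*s/(3*(s^2+1))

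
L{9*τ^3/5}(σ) 54/(5*σ^4)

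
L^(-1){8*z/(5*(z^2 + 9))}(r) 8*cos(3*r)/5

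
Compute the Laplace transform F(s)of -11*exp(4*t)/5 -11/(5*s - 20)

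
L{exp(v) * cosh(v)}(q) (q - 1)/(q * (q - 2))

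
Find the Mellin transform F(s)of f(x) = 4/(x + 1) 4*pi*csc(pi*s)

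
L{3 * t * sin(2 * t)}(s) 12 * s/(s^2 + 4)^2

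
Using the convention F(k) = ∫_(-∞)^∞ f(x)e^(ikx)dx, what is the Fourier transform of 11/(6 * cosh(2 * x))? 11 * pi/(12 * cosh(pi * k/4))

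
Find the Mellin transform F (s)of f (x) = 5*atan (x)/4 -5*pi*sec (pi*s/2)/ (8*s)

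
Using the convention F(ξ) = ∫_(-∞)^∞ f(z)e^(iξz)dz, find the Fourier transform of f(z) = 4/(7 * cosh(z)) 4 * pi/(7 * cosh(pi * ξ/2))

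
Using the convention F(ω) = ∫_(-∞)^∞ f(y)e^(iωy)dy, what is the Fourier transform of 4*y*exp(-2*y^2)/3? sqrt(2)*I*sqrt(pi)*ω*exp(-ω^2/8)/6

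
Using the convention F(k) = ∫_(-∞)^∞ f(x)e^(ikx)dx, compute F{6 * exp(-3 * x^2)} 2 * sqrt(3) * sqrt(pi) * exp(-k^2/12)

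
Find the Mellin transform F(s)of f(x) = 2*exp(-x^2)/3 gamma(s/2)/3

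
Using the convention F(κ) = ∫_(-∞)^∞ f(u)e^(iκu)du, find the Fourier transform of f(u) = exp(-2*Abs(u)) 4/(κ^2+4)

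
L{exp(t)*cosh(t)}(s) (s - 1)/(s*(s - 2))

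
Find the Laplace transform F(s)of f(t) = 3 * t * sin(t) 6 * s/(s^2+1)^2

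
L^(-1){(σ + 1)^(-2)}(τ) τ*exp(-τ)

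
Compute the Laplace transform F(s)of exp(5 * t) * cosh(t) (s - 5)/((s - 5)^2 - 1)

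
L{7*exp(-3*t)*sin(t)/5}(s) 7/(5*((s + 3)^2 + 1))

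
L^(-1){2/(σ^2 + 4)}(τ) sin(2*τ)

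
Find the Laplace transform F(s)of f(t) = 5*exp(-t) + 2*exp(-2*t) 2/(s + 2) + 5/(s + 1)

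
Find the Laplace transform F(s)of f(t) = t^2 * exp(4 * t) 2/(s - 4)^3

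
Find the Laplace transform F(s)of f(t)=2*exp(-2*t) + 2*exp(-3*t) 2/(s + 3) + 2/(s + 2)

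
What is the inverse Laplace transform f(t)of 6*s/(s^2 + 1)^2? 3*t*sin(t)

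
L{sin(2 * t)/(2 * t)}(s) atan(2/s)/2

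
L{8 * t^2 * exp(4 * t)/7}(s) 16/(7 * (s - 4)^3)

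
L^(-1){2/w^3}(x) x^2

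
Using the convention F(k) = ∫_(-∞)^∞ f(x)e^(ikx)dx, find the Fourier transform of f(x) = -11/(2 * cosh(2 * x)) -11 * pi/(4 * cosh(pi * k/4))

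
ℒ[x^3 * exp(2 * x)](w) 6/(w - 2)^4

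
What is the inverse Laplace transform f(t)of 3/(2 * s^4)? t^3/4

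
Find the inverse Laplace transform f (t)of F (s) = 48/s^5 2*t^4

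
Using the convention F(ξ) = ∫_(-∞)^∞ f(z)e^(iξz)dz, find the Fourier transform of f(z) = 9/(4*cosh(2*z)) 9*pi/(8*cosh(pi*ξ/4))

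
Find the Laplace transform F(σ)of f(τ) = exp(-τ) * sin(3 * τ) 3/((σ + 1)^2 + 9)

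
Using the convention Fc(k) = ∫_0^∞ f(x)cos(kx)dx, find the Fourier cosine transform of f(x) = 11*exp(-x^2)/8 11*sqrt(pi)*exp(-k^2/4)/16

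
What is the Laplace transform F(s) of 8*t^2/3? 16/(3*s^3) 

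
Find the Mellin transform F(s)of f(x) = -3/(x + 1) -3 * pi * csc(pi * s)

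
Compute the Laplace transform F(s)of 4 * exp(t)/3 4/(3 * (s - 1))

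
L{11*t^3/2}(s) 33/s^4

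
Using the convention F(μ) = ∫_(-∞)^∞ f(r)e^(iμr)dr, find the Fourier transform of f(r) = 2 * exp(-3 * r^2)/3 2 * sqrt(3) * sqrt(pi) * exp(-μ^2/12)/9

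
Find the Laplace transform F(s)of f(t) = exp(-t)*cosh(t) (s + 1)/(s*(s + 2))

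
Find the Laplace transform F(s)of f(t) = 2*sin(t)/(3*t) 2*atan(1/s)/3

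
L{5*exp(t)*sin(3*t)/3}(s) 5/((s - 1)^2 + 9)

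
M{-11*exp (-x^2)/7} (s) -11*gamma (s/2)/14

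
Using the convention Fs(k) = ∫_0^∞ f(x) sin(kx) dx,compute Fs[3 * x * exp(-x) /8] 3 * k/(4 * (k^2 + 1) ^2) 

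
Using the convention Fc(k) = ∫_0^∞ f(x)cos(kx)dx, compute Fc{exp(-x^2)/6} sqrt(pi) * exp(-k^2/4)/12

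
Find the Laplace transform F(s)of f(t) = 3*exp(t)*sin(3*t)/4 9/(4*((s - 1)^2+9))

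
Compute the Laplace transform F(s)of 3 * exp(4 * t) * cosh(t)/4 3 * (s - 4)/(4 * ((s - 4)^2-1))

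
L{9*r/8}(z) 9/(8*z^2)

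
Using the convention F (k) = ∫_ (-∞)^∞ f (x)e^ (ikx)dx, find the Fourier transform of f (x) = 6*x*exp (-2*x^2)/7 3*sqrt (2)*I*sqrt (pi)*k*exp (-k^2/8)/28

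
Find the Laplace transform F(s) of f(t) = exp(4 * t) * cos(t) (s - 4) /((s - 4) ^2 + 1) 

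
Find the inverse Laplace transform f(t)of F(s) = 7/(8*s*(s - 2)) 7*exp(t)*sinh(t)/8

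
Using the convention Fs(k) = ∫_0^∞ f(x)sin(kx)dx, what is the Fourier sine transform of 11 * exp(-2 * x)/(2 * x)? 11 * atan(k/2)/2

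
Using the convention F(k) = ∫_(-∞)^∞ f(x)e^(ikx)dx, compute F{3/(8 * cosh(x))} 3 * pi/(8 * cosh(pi * k/2))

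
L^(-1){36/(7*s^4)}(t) 6*t^3/7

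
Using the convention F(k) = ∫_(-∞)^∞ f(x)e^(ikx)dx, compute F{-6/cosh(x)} -6 * pi/cosh(pi * k/2)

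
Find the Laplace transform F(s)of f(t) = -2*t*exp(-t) -2/(s+1)^2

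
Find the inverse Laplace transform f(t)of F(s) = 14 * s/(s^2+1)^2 7 * t * sin(t)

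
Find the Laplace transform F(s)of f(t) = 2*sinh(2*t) 4/(s^2-4)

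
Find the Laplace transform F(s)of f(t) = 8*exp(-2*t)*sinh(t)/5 8/(5*((s+2)^2 - 1))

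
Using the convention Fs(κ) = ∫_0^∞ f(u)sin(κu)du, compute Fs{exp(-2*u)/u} atan(κ/2)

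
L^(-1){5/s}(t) 5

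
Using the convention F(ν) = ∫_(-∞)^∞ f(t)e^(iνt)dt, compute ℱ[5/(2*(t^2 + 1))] 5*pi*exp(-Abs(ν))/2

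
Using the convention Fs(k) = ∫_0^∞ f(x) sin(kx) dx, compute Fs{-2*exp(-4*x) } -2*k/(k^2+16) 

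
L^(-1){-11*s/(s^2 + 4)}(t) -11*cos(2*t)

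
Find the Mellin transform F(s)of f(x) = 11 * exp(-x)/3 11 * gamma(s)/3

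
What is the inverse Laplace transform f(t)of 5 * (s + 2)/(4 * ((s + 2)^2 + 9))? 5 * exp(-2 * t) * cos(3 * t)/4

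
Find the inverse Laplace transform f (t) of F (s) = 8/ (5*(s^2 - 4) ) 4*sinh (2*t) /5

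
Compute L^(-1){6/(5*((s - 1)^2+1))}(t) 6*exp(t)*sin(t)/5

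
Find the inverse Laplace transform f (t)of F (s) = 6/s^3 3 * t^2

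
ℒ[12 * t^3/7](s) 72/(7 * s^4)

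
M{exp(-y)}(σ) gamma(σ)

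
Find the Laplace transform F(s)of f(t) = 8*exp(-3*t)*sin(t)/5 8/(5*((s + 3)^2 + 1))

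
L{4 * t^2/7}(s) 8/(7 * s^3)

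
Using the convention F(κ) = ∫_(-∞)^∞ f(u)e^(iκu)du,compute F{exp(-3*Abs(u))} 6/(κ^2 + 9)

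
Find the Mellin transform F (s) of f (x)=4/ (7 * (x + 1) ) 4 * pi * csc (pi * s) /7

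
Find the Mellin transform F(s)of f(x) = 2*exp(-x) 2*gamma(s)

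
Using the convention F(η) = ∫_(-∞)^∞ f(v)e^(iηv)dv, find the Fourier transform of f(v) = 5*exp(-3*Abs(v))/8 15/(4*(η^2+9))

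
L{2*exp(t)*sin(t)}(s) 2/((s - 1)^2+1)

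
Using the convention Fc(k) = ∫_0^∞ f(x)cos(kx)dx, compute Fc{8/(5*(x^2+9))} 4*pi*exp(-3*k)/15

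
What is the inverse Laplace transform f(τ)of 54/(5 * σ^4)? 9 * τ^3/5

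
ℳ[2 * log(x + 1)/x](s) -2 * pi * csc(pi * s)/(s - 1)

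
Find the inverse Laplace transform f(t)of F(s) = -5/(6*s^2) -5*t/6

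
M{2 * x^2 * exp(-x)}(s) 2 * gamma(s + 2)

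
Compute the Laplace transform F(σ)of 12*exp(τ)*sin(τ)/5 12/(5*((σ - 1)^2 + 1))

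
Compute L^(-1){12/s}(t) 12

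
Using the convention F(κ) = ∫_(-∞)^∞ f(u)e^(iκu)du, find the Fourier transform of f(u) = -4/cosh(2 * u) -2 * pi/cosh(pi * κ/4)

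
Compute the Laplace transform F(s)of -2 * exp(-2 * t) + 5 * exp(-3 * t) 5/(s + 3)-2/(s + 2)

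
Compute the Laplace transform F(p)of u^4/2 12/p^5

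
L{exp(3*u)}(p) 1/(p - 3)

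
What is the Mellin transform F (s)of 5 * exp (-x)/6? 5 * gamma (s)/6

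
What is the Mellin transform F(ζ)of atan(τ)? -pi * sec(pi * ζ/2)/(2 * ζ)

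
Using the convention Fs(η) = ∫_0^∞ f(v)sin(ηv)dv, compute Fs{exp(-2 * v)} η/(η^2 + 4)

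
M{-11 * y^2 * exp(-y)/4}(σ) -11 * gamma(σ + 2)/4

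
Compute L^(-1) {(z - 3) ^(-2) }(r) r*exp(3*r) 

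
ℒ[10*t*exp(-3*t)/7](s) 10/(7*(s + 3)^2)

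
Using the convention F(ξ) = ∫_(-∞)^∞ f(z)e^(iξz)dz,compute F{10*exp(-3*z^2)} 10*sqrt(3)*sqrt(pi)*exp(-ξ^2/12)/3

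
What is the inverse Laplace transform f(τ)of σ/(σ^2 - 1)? cosh(τ)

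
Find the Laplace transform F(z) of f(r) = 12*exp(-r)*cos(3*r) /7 12*(z + 1) /(7*((z + 1) ^2 + 9) ) 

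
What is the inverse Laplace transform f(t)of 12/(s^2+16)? 3 * sin(4 * t)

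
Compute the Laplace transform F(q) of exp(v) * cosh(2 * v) (q - 1) /((q - 1) ^2 - 4) 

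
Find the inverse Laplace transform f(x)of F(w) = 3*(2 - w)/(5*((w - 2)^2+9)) -3*exp(2*x)*cos(3*x)/5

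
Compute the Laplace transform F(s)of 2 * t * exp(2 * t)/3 2/(3 * (s - 2)^2)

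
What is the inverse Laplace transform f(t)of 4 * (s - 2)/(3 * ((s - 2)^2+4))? 4 * exp(2 * t) * cos(2 * t)/3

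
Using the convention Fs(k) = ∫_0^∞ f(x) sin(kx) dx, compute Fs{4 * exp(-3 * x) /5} 4 * k/(5 * (k^2 + 9) ) 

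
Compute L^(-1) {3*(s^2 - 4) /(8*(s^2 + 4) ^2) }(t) 3*t*cos(2*t) /8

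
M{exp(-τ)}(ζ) gamma(ζ)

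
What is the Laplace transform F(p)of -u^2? -2/p^3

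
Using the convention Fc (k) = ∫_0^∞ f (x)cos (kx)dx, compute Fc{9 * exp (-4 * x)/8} 9/ (2 * (k^2+16))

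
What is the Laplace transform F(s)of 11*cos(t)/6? 11*s/(6*(s^2 + 1))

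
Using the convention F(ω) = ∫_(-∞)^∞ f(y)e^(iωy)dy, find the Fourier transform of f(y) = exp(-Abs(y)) 2/(ω^2 + 1)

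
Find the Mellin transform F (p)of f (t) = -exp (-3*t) -gamma (p)/3^p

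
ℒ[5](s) 5/s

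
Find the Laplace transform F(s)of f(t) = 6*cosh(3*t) 6*s/(s^2 - 9)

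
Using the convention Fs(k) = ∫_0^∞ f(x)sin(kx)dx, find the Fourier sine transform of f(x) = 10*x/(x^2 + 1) 5*pi*exp(-k)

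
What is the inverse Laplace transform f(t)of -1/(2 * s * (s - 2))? -exp(t) * sinh(t)/2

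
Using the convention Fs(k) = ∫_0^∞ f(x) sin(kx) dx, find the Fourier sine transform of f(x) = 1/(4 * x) pi/8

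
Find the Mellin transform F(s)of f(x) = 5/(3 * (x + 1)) 5 * pi * csc(pi * s)/3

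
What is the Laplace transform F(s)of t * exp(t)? (s - 1)^(-2)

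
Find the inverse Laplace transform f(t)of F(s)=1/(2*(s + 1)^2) t*exp(-t)/2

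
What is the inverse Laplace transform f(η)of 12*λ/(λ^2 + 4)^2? 3*η*sin(2*η)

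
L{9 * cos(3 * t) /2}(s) 9 * s/(2 * (s^2+9) ) 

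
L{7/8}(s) 7/(8 * s)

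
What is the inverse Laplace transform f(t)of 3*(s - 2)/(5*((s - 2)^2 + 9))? 3*exp(2*t)*cos(3*t)/5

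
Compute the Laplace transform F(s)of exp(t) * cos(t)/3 (s - 1)/(3 * ((s - 1)^2 + 1))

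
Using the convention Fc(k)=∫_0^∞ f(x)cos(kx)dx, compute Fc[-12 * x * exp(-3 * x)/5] 12 * (k^2 - 9)/(5 * (k^2+9)^2)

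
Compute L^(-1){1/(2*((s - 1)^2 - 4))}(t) exp(t)*sinh(2*t)/4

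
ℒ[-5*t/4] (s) -5/ (4*s^2)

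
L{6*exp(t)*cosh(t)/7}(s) 6*(s - 1)/(7*s*(s - 2))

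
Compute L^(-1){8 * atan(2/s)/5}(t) 8 * sin(2 * t)/(5 * t)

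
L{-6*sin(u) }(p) -6/(p^2 + 1) 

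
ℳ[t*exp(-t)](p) gamma(p + 1)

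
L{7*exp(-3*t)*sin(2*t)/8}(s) 7/(4*((s + 3)^2 + 4))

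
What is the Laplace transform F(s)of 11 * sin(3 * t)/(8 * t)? 11 * atan(3/s)/8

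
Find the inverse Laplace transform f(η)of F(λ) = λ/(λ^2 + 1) cos(η)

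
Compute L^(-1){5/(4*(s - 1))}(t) 5*exp(t)/4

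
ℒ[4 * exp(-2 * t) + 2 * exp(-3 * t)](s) 4/(s + 2) + 2/(s + 3)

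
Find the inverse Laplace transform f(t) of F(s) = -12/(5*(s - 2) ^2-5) -12*exp(2*t)*sinh(t) /5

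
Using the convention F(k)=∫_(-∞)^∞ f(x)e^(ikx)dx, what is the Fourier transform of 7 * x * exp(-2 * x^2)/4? 7 * sqrt(2) * I * sqrt(pi) * k * exp(-k^2/8)/32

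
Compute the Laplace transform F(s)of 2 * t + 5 2/s^2 + 5/s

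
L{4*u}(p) 4/p^2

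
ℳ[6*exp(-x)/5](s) 6*gamma(s)/5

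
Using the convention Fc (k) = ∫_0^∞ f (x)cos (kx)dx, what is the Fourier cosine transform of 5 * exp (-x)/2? 5/ (2 * (k^2 + 1))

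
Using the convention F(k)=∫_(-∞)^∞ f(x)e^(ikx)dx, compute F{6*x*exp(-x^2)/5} 3*I*sqrt(pi)*k*exp(-k^2/4)/5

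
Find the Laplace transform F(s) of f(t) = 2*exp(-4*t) 2/(s+4) 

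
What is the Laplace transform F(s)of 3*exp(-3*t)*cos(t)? 3*(s + 3)/((s + 3)^2 + 1)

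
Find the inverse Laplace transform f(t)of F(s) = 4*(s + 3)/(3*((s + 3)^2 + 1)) 4*exp(-3*t)*cos(t)/3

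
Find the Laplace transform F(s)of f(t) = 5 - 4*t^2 5/s - 8/s^3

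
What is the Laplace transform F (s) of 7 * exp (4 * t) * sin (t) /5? 7/ (5 * ( (s - 4) ^2 + 1) ) 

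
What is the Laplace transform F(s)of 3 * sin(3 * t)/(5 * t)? 3 * atan(3/s)/5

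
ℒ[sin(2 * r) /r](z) atan(2/z) 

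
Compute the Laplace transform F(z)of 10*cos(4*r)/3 10*z/(3*(z^2 + 16))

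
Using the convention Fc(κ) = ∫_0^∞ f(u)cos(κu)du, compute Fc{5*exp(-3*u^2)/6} 5*sqrt(3)*sqrt(pi)*exp(-κ^2/12)/36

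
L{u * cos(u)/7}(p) (p^2 - 1)/(7 * (p^2+1)^2)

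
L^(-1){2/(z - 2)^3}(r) r^2*exp(2*r)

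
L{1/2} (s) 1/ (2*s)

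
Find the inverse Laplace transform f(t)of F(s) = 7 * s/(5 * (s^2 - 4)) 7 * cosh(2 * t)/5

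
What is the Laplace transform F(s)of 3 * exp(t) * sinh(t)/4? 3/(4 * s * (s - 2))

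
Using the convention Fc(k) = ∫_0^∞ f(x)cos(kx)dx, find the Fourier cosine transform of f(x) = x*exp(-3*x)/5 (9 - k^2)/(5*(k^2 + 9)^2)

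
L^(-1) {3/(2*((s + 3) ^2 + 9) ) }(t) exp(-3*t)*sin(3*t) /2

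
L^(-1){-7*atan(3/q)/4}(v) -7*sin(3*v)/(4*v)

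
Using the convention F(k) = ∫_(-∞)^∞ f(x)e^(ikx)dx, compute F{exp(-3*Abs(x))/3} 2/(k^2+9)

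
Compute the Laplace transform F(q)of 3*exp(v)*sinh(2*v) 6/((q - 1)^2 - 4)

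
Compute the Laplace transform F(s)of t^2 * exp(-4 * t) 2/(s + 4)^3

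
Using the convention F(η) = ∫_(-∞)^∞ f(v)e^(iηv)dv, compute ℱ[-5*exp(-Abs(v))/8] -5/(4*η^2 + 4)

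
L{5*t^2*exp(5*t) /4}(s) 5/(2*(s - 5) ^3) 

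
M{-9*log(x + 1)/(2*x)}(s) 9*pi*csc(pi*s)/(2*(s - 1))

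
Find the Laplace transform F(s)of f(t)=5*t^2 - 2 10/s^3 - 2/s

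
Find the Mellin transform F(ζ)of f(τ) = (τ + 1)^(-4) gamma(ζ) * gamma(4 - ζ)/6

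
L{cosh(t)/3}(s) s/(3*(s^2 - 1))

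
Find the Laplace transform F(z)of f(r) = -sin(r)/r -atan(1/z)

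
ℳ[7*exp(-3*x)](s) 7*gamma(s)/3^s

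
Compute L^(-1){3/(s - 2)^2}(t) 3*t*exp(2*t)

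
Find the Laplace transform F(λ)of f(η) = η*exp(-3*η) (λ + 3)^(-2)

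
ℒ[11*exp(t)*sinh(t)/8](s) 11/(8*s*(s - 2))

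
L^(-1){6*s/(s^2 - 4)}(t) 6*cosh(2*t)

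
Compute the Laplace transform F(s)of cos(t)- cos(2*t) s/(s^2 + 1)- s/(s^2 + 4)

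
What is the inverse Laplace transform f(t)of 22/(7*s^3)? 11*t^2/7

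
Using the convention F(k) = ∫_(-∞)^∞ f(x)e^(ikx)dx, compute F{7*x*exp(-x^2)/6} 7*I*sqrt(pi)*k*exp(-k^2/4)/12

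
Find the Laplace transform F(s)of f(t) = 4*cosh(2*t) 4*s/(s^2 - 4)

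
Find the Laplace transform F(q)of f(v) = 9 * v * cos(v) 9 * (q^2-1)/(q^2 + 1)^2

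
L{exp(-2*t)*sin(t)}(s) 1/((s+2)^2+1)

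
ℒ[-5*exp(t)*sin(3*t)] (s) -15/((s - 1)^2+9)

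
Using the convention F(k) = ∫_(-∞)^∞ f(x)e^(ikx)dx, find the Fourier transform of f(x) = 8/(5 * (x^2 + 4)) 4 * pi * exp(-2 * Abs(k))/5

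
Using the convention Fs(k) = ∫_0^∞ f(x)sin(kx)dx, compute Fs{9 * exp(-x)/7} 9 * k/(7 * (k^2 + 1))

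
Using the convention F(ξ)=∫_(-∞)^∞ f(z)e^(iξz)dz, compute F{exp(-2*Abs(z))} 4/(ξ^2 + 4)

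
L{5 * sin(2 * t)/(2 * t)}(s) 5 * atan(2/s)/2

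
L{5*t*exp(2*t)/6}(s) 5/(6*(s - 2)^2)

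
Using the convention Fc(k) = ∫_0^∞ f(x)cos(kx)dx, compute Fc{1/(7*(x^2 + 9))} pi*exp(-3*k)/42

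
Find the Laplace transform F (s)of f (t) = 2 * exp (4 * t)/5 2/ (5 * (s - 4))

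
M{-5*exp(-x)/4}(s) -5*gamma(s)/4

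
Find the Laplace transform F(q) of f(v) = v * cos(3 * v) (q^2 - 9) /(q^2 + 9) ^2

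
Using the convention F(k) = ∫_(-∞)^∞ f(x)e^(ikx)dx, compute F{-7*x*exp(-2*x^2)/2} -7*sqrt(2)*I*sqrt(pi)*k*exp(-k^2/8)/16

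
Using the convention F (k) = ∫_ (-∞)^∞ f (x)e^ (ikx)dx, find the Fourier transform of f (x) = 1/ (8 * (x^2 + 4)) pi * exp (-2 * Abs (k))/16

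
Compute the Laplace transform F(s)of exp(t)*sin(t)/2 1/(2*((s - 1)^2 + 1))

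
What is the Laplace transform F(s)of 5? 5/s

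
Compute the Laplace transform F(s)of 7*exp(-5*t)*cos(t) 7*(s + 5)/((s + 5)^2 + 1)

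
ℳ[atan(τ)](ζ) -pi*sec(pi*ζ/2)/(2*ζ)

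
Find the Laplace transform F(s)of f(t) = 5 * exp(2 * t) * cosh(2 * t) 5 * (s - 2)/(s * (s - 4))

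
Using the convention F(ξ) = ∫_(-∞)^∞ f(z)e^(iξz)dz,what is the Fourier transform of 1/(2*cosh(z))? pi/(2*cosh(pi*ξ/2))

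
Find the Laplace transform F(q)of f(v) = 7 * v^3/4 21/(2 * q^4)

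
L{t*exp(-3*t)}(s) (s + 3)^(-2)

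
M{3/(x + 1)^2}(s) -3*pi*(s - 1)/sin(pi*s)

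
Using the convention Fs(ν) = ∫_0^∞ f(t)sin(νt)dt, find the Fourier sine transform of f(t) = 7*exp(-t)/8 7*ν/(8*(ν^2 + 1))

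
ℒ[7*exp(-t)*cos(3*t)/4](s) 7*(s + 1)/(4*((s + 1)^2 + 9))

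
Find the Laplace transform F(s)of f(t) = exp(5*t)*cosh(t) (s - 5)/((s - 5)^2 - 1)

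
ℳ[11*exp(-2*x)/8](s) 11*gamma(s)/(8*2^s)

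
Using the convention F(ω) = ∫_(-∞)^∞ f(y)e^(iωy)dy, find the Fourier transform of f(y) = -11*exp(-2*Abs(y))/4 -11/(ω^2 + 4)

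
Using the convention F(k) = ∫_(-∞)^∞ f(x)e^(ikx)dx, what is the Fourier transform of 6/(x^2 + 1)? 6*pi*exp(-Abs(k))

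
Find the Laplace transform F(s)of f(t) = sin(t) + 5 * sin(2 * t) 10/(s^2 + 4) + 1/(s^2 + 1)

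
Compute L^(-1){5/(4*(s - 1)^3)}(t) 5*t^2*exp(t)/8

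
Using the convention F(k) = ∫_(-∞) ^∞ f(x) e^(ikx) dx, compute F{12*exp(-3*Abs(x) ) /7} 72/(7*(k^2 + 9) ) 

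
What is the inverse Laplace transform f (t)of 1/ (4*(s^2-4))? sinh (2*t)/8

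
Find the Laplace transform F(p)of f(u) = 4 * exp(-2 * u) 4/(p+2)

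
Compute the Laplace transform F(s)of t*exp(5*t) (s - 5)^(-2)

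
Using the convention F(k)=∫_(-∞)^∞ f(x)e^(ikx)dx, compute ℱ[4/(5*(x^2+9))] 4*pi*exp(-3*Abs(k))/15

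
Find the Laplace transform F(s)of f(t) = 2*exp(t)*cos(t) 2*(s - 1)/((s - 1)^2 + 1)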